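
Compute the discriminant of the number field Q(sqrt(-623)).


For K = Q(sqrt(d)) with d squarefree: disc(K) = d if d = 1 mod 4, and disc(K) = 4d if d = 2 or 3 mod 4.
Here d = -623, and d mod 4 = 1.
d = 1 mod 4 (O_K = Z[(1+sqrt(d))/2]), so disc(K) = d = -623

-623


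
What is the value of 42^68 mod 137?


p = 137 is prime and the exponent is (p-1)/2 = 68, so by Euler's criterion 42^68 = (42/137) = +1 or -1 mod 137.
Compute by square-and-multiply:
  68 = 64 + 4 (binary 1000100)
  Repeated squaring mod 137: 42^1 = 42, 42^2 = 120, 42^4 = 15, 42^8 = 88, 42^16 = 72, 42^32 = 115, 42^64 = 73
  42^68 = 42^64 * 42^4 = 73 * 15 mod 137
    73 * 15 = 1095 = 136 mod 137
  42^68 = 136 mod 137
Result 136 = p - 1 = -1 mod 137: 42 is a quadratic non-residue mod 137. As a residue in [0, p-1] the value is 136.
42^68 mod 137 = 136

136


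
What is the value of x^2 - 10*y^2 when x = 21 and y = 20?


x^2 - d*y^2
= 21^2 - 10*20^2
= 441 - 4000
= -3559

-3559


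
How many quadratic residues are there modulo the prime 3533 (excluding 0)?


For prime p, the number of non-zero quadratic residues is (p-1)/2.
= (3533-1)/2
= 1766

1766


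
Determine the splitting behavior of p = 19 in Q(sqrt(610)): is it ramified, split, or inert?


K = Q(sqrt(610)). Since d mod 4 = 2, disc(K) = 2440.
Check p | disc: 2440 mod 19 = 8.
p does not divide disc. Compute Legendre symbol (d/p):
2^((19-1)/2) mod 19 = -1
(d/p) = -1, so p is inert: (p) stays prime with e=1, f=2, g=1.
Therefore p is inert.

inert


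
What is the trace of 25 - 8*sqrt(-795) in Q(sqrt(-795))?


Tr(a + b*sqrt(d)) = (a + b*sqrt(d)) + (a - b*sqrt(d)) = 2a
= 2 * (25)
= 50

50


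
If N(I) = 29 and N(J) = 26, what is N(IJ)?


N(IJ) = N(I) * N(J)
= 29 * 26
= 754

754


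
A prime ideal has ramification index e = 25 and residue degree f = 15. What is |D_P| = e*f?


|D_P| = e * f
= 25 * 15
= 375

375


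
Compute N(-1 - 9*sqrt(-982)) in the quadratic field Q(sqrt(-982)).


N(a + b*sqrt(d)) = a^2 - d*b^2
= (-1)^2 - (-982)*(-9)^2
= 1 + 79542
= 79543

79543


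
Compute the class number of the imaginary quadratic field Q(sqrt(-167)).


K = Q(sqrt(-167)). d mod 4 = 1, so D = disc(K) = d = -167
h(K) equals the number of primitive reduced positive-definite forms (a, b, c) = a*x^2 + b*x*y + c*y^2 with b^2 - 4ac = D,
where reduced means |b| <= a <= c, with b >= 0 whenever |b| = a or a = c, and primitive means gcd(a, b, c) = 1.
Reduced forces 3a^2 <= |D| = 167, so 1 <= a <= 7; b must have the parity of D, and c = (b^2 - D)/(4a) must be an integer >= a.
Enumerate a = 1..7, b in [-a, a]:
  a=1: (1, 1, 42)  [1]
  a=2: (2, -1, 21), (2, 1, 21)  [2]
  a=3: (3, -1, 14), (3, 1, 14)  [2]
  a=4: (4, -3, 11), (4, 3, 11)  [2]
  a=5: none
  a=6: (6, -5, 8), (6, -1, 7), (6, 1, 7), (6, 5, 8)  [4]
  a=7: none
Total reduced forms: 1 + 2 + 2 + 2 + 4 = 11
h = 11

11


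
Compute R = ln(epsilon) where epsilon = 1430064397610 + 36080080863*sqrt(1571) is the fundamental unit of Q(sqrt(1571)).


epsilon = 1430064397610 + 36080080863*sqrt(1571)
= 2.8601e+12
R = ln(2.8601e+12)
= 28.6819

28.6819


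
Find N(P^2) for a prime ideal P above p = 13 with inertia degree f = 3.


N(P^a) = p^(a*f)
= 13^(2*3)
= 13^6
= 4826809

4826809


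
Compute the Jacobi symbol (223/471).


Compute (223/471) via quadratic reciprocity:
  reciprocity: (223/471) -> -(471/223)
  reduce: (25/223)
  reciprocity: (25/223) -> +(223/25)
  reduce: (23/25)
  reciprocity: (23/25) -> +(25/23)
  reduce: (2/23)
  pull out 2: (2/23) = +1  (since 23 mod 8 = 7)
  (1/23) = 1
Product of signs = -1

-1


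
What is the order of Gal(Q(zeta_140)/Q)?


|Gal(Q(zeta_140)/Q)| = phi(140)
= 48

48


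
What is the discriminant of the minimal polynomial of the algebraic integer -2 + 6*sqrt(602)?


The element -2 + 6*sqrt(602) has minimal polynomial:
x^2 + 4*x - 21668
Discriminant = (4)^2 - 4*(-21668)
= 16 + 86672
= 86688

86688


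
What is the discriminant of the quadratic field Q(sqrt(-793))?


For K = Q(sqrt(d)) with d squarefree: disc(K) = d if d = 1 mod 4, and disc(K) = 4d if d = 2 or 3 mod 4.
Here d = -793, and d mod 4 = 3.
d = 3 mod 4, not 1 (O_K = Z[sqrt(d)]), so disc(K) = 4d = 4 * (-793) = -3172

-3172


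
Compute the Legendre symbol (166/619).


p = 619 is prime, so compute (166/619) with the reciprocity algorithm (Jacobi-symbol steps: pull out 2s via (2/n), flip via reciprocity, reduce):
  pull out 2: (2/619) = -1  (since 619 mod 8 = 3)
  reciprocity: (83/619) -> -(619/83)
  reduce: (38/83)
  pull out 2: (2/83) = -1  (since 83 mod 8 = 3)
  reciprocity: (19/83) -> -(83/19)
  reduce: (7/19)
  reciprocity: (7/19) -> -(19/7)
  reduce: (5/7)
  reciprocity: (5/7) -> +(7/5)
  reduce: (2/5)
  pull out 2: (2/5) = -1  (since 5 mod 8 = 5)
  (1/5) = 1
Product of signs = 1
(166/619) = 1

1


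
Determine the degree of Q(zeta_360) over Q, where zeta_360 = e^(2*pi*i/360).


The degree equals Euler's totient phi(360).
360 = 2^3 * 3^2 * 5
phi(360) = 96

96


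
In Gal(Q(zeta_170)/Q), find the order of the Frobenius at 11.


The Frobenius at p in Gal(Q(zeta_n)/Q) = (Z/nZ)* is the class of p, so its order is ord_170(11), the smallest k >= 1 with 11^k = 1 mod 170.
n = 170 = 2 * 5 * 17, phi(170) = 64; the order divides phi(n).
Divisors of 64: 1, 2, 4, 8, 16, 32, 64
Repeated squaring mod 170: 11^1 = 11, 11^2 = 121, 11^4 = 21, 11^8 = 101, 11^16 = 1, 11^32 = 1, 11^64 = 1
Test divisors in increasing order:
  k=1: 11^1 = 11 mod 170
  k=2: 11^2 = 121 mod 170
  k=4: 11^4 = 21 mod 170
  k=8: 11^8 = 101 mod 170
  k=16: 11^16 = 1 mod 170  <- first divisor giving 1
Order = 16

16


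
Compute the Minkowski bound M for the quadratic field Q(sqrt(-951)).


d = -951, d mod 4 = 1, so disc(K) = d = -951; |disc(K)| = 951
Imaginary quadratic field, so n = 2, s = r2 = 1, r1 = 0
M = (n!/n^n) * (4/pi)^s * sqrt(|disc(K)|) = (2!/2^2) * (4/pi)^1 * sqrt(951)
= 0.5 * 1.273240 * 30.838288
= 19.6323

19.6323


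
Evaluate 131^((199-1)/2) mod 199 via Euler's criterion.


p = 199 is prime and the exponent is (p-1)/2 = 99, so by Euler's criterion 131^99 = (131/199) = +1 or -1 mod 199.
Compute by square-and-multiply:
  99 = 64 + 32 + 2 + 1 (binary 1100011)
  Repeated squaring mod 199: 131^1 = 131, 131^2 = 47, 131^4 = 20, 131^8 = 2, 131^16 = 4, 131^32 = 16, 131^64 = 57
  131^99 = 131^64 * 131^32 * 131^2 * 131^1 = 57 * 16 * 47 * 131 mod 199
    57 * 16 = 912 = 116 mod 199
    116 * 47 = 5452 = 79 mod 199
    79 * 131 = 10349 = 1 mod 199
  131^99 = 1 mod 199
Result 1: 131 is a quadratic residue mod 199.
131^99 mod 199 = 1

1


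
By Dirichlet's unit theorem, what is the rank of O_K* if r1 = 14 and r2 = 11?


By Dirichlet's unit theorem:
rank = r1 + r2 - 1
= 14 + 11 - 1
= 24

24


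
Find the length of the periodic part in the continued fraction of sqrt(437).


Run the CF algorithm for sqrt(437).
a_0 = floor(sqrt(437)) = 20; set m_0=0, q_0=1.
Recurrence: m' = q*a - m,  q' = (d - m'^2)/q,  a' = floor((a_0 + m')/q').
  step 1: m=20, q=37, a=1
  step 2: m=17, q=4, a=9
  step 3: m=19, q=19, a=2
  step 4: m=19, q=4, a=9
  step 5: m=17, q=37, a=1
  step 6: m=20, q=1, a=40
a_6 = 2*a_0 = 40, so the period closes here.
sqrt(437) = [20; 1, 9, 2, 9, 1, 40]
Period length = 6

6


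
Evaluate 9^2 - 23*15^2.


x^2 - d*y^2
= 9^2 - 23*15^2
= 81 - 5175
= -5094

-5094


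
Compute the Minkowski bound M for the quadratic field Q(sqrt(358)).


d = 358, d mod 4 = 2, so disc(K) = 4d = 1432; |disc(K)| = 1432
Real quadratic field, so n = 2, s = r2 = 0, r1 = 2
M = (n!/n^n) * (4/pi)^s * sqrt(|disc(K)|) = (2!/2^2) * (4/pi)^0 * sqrt(1432)
= 0.5 * 1.000000 * 37.841776
= 18.9209

18.9209


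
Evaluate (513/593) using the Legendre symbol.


p = 593 is prime, so compute (513/593) with the reciprocity algorithm (Jacobi-symbol steps: pull out 2s via (2/n), flip via reciprocity, reduce):
  reciprocity: (513/593) -> +(593/513)
  reduce: (80/513)
  pull out 2: (2/513) = +1  (since 513 mod 8 = 1)
  pull out 2: (2/513) = +1  (since 513 mod 8 = 1)
  pull out 2: (2/513) = +1  (since 513 mod 8 = 1)
  pull out 2: (2/513) = +1  (since 513 mod 8 = 1)
  reciprocity: (5/513) -> +(513/5)
  reduce: (3/5)
  reciprocity: (3/5) -> +(5/3)
  reduce: (2/3)
  pull out 2: (2/3) = -1  (since 3 mod 8 = 3)
  (1/3) = 1
Product of signs = -1
(513/593) = -1

-1


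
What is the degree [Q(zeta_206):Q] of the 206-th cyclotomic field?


The degree equals Euler's totient phi(206).
206 = 2 * 103
phi(206) = 102

102


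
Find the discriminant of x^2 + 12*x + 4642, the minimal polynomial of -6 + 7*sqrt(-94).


The element -6 + 7*sqrt(-94) has minimal polynomial:
x^2 + 12*x + 4642
Discriminant = (12)^2 - 4*(4642)
= 144 - 18568
= -18424

-18424


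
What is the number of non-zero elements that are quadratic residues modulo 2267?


For prime p, the number of non-zero quadratic residues is (p-1)/2.
= (2267-1)/2
= 1133

1133


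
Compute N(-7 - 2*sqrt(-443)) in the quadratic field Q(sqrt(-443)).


N(a + b*sqrt(d)) = a^2 - d*b^2
= (-7)^2 - (-443)*(-2)^2
= 49 + 1772
= 1821

1821


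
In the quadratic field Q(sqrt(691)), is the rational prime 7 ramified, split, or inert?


K = Q(sqrt(691)). Since d mod 4 = 3, disc(K) = 2764.
Check p | disc: 2764 mod 7 = 6.
p does not divide disc. Compute Legendre symbol (d/p):
5^((7-1)/2) mod 7 = -1
(d/p) = -1, so p is inert: (p) stays prime with e=1, f=2, g=1.
Therefore p is inert.

inert


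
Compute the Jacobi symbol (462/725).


Compute (462/725) via quadratic reciprocity:
  pull out 2: (2/725) = -1  (since 725 mod 8 = 5)
  reciprocity: (231/725) -> +(725/231)
  reduce: (32/231)
  pull out 2: (2/231) = +1  (since 231 mod 8 = 7)
  pull out 2: (2/231) = +1  (since 231 mod 8 = 7)
  pull out 2: (2/231) = +1  (since 231 mod 8 = 7)
  pull out 2: (2/231) = +1  (since 231 mod 8 = 7)
  pull out 2: (2/231) = +1  (since 231 mod 8 = 7)
  (1/231) = 1
Product of signs = -1

-1


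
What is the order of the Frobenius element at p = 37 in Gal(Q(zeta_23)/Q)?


The Frobenius at p in Gal(Q(zeta_n)/Q) = (Z/nZ)* is the class of p, so its order is ord_23(37), the smallest k >= 1 with 37^k = 1 mod 23.
n = 23 = 23, phi(23) = 22; the order divides phi(n).
Divisors of 22: 1, 2, 11, 22
Repeated squaring mod 23: 37^1 = 14, 37^2 = 12, 37^4 = 6, 37^8 = 13, 37^16 = 8
Test divisors in increasing order:
  k=1: 37^1 = 14 mod 23
  k=2: 37^2 = 12 mod 23
  k=11: 37^11 = 13 * 12 * 14 = 22 mod 23
  k=22: 37^22 = 8 * 6 * 12 = 1 mod 23  <- first divisor giving 1
Order = 22

22


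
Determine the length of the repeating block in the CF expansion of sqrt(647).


Run the CF algorithm for sqrt(647).
a_0 = floor(sqrt(647)) = 25; set m_0=0, q_0=1.
Recurrence: m' = q*a - m,  q' = (d - m'^2)/q,  a' = floor((a_0 + m')/q').
  step 1: m=25, q=22, a=2
  step 2: m=19, q=13, a=3
  step 3: m=20, q=19, a=2
  step 4: m=18, q=17, a=2
  step 5: m=16, q=23, a=1
  step 6: m=7, q=26, a=1
  step 7: m=19, q=11, a=4
  step 8: m=25, q=2, a=25
  step 9: m=25, q=11, a=4
  step 10: m=19, q=26, a=1
  step 11: m=7, q=23, a=1
  step 12: m=16, q=17, a=2
  step 13: m=18, q=19, a=2
  step 14: m=20, q=13, a=3
  step 15: m=19, q=22, a=2
  step 16: m=25, q=1, a=50
a_16 = 2*a_0 = 50, so the period closes here.
sqrt(647) = [25; 2, 3, 2, 2, 1, 1, 4, 25, 4, 1, 1, 2, 2, 3, 2, 50]
Period length = 16

16


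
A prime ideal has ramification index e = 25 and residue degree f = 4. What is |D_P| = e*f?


|D_P| = e * f
= 25 * 4
= 100

100


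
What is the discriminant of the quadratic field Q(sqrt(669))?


For K = Q(sqrt(d)) with d squarefree: disc(K) = d if d = 1 mod 4, and disc(K) = 4d if d = 2 or 3 mod 4.
Here d = 669, and d mod 4 = 1.
d = 1 mod 4 (O_K = Z[(1+sqrt(d))/2]), so disc(K) = d = 669

669


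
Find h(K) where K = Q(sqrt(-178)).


K = Q(sqrt(-178)). d mod 4 = 2, so D = disc(K) = 4d = -712
h(K) equals the number of primitive reduced positive-definite forms (a, b, c) = a*x^2 + b*x*y + c*y^2 with b^2 - 4ac = D,
where reduced means |b| <= a <= c, with b >= 0 whenever |b| = a or a = c, and primitive means gcd(a, b, c) = 1.
Reduced forces 3a^2 <= |D| = 712, so 1 <= a <= 15; b must have the parity of D, and c = (b^2 - D)/(4a) must be an integer >= a.
Enumerate a = 1..15, b in [-a, a]:
  a=1: (1, 0, 178)  [1]
  a=2: (2, 0, 89)  [1]
  a=3..6: none
  a=7: (7, -4, 26), (7, 4, 26)  [2]
  a=8..10: none
  a=11: (11, -6, 17), (11, 6, 17)  [2]
  a=12: none
  a=13: (13, -4, 14), (13, 4, 14)  [2]
  a=14..15: none
Total reduced forms: 1 + 1 + 2 + 2 + 2 = 8
h = 8

8


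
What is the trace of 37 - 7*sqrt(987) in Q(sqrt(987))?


Tr(a + b*sqrt(d)) = (a + b*sqrt(d)) + (a - b*sqrt(d)) = 2a
= 2 * (37)
= 74

74


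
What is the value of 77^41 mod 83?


p = 83 is prime and the exponent is (p-1)/2 = 41, so by Euler's criterion 77^41 = (77/83) = +1 or -1 mod 83.
Compute by square-and-multiply:
  41 = 32 + 8 + 1 (binary 101001)
  Repeated squaring mod 83: 77^1 = 77, 77^2 = 36, 77^4 = 51, 77^8 = 28, 77^16 = 37, 77^32 = 41
  77^41 = 77^32 * 77^8 * 77^1 = 41 * 28 * 77 mod 83
    41 * 28 = 1148 = 69 mod 83
    69 * 77 = 5313 = 1 mod 83
  77^41 = 1 mod 83
Result 1: 77 is a quadratic residue mod 83.
77^41 mod 83 = 1

1


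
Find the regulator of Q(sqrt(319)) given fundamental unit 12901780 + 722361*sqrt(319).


epsilon = 12901780 + 722361*sqrt(319)
= 2.5804e+07
R = ln(2.5804e+07)
= 17.0660

17.0660


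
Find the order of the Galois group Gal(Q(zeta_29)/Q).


|Gal(Q(zeta_29)/Q)| = phi(29)
= 28

28


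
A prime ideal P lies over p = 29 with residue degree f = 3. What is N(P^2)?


N(P^a) = p^(a*f)
= 29^(2*3)
= 29^6
= 594823321

594823321


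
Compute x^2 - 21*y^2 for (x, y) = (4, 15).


x^2 - d*y^2
= 4^2 - 21*15^2
= 16 - 4725
= -4709

-4709


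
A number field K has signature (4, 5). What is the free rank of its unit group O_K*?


By Dirichlet's unit theorem:
rank = r1 + r2 - 1
= 4 + 5 - 1
= 8

8


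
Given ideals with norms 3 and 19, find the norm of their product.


N(IJ) = N(I) * N(J)
= 3 * 19
= 57

57


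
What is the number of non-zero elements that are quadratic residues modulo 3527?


For prime p, the number of non-zero quadratic residues is (p-1)/2.
= (3527-1)/2
= 1763

1763


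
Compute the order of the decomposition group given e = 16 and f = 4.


|D_P| = e * f
= 16 * 4
= 64

64


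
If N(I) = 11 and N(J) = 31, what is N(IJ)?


N(IJ) = N(I) * N(J)
= 11 * 31
= 341

341


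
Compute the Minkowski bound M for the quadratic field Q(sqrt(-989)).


d = -989, d mod 4 = 3, so disc(K) = 4d = -3956; |disc(K)| = 3956
Imaginary quadratic field, so n = 2, s = r2 = 1, r1 = 0
M = (n!/n^n) * (4/pi)^s * sqrt(|disc(K)|) = (2!/2^2) * (4/pi)^1 * sqrt(3956)
= 0.5 * 1.273240 * 62.896741
= 40.0413

40.0413


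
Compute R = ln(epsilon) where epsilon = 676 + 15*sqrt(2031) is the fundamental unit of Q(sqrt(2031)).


epsilon = 676 + 15*sqrt(2031)
= 1351.9993
R = ln(1351.9993)
= 7.2093

7.2093


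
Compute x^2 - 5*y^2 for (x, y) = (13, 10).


x^2 - d*y^2
= 13^2 - 5*10^2
= 169 - 500
= -331

-331


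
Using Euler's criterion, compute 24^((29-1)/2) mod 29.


p = 29 is prime and the exponent is (p-1)/2 = 14, so by Euler's criterion 24^14 = (24/29) = +1 or -1 mod 29.
Compute by square-and-multiply:
  14 = 8 + 4 + 2 (binary 1110)
  Repeated squaring mod 29: 24^1 = 24, 24^2 = 25, 24^4 = 16, 24^8 = 24
  24^14 = 24^8 * 24^4 * 24^2 = 24 * 16 * 25 mod 29
    24 * 16 = 384 = 7 mod 29
    7 * 25 = 175 = 1 mod 29
  24^14 = 1 mod 29
Result 1: 24 is a quadratic residue mod 29.
24^14 mod 29 = 1

1


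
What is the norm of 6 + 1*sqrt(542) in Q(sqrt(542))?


N(a + b*sqrt(d)) = a^2 - d*b^2
= (6)^2 - (542)*(1)^2
= 36 - 542
= -506

-506


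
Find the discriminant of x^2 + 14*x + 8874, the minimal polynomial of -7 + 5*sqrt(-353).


The element -7 + 5*sqrt(-353) has minimal polynomial:
x^2 + 14*x + 8874
Discriminant = (14)^2 - 4*(8874)
= 196 - 35496
= -35300

-35300


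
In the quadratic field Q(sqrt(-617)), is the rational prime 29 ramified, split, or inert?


K = Q(sqrt(-617)). Since d mod 4 = 3, disc(K) = -2468.
Check p | disc: -2468 mod 29 = 26.
p does not divide disc. Compute Legendre symbol (d/p):
21^((29-1)/2) mod 29 = -1
(d/p) = -1, so p is inert: (p) stays prime with e=1, f=2, g=1.
Therefore p is inert.

inert


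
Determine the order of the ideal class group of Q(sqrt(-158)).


K = Q(sqrt(-158)). d mod 4 = 2, so D = disc(K) = 4d = -632
h(K) equals the number of primitive reduced positive-definite forms (a, b, c) = a*x^2 + b*x*y + c*y^2 with b^2 - 4ac = D,
where reduced means |b| <= a <= c, with b >= 0 whenever |b| = a or a = c, and primitive means gcd(a, b, c) = 1.
Reduced forces 3a^2 <= |D| = 632, so 1 <= a <= 14; b must have the parity of D, and c = (b^2 - D)/(4a) must be an integer >= a.
Enumerate a = 1..14, b in [-a, a]:
  a=1: (1, 0, 158)  [1]
  a=2: (2, 0, 79)  [1]
  a=3: (3, -2, 53), (3, 2, 53)  [2]
  a=4..5: none
  a=6: (6, -4, 27), (6, 4, 27)  [2]
  a=7..8: none
  a=9: (9, -4, 18), (9, 4, 18)  [2]
  a=10..14: none
Total reduced forms: 1 + 1 + 2 + 2 + 2 = 8
h = 8

8


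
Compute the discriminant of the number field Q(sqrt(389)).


For K = Q(sqrt(d)) with d squarefree: disc(K) = d if d = 1 mod 4, and disc(K) = 4d if d = 2 or 3 mod 4.
Here d = 389, and d mod 4 = 1.
d = 1 mod 4 (O_K = Z[(1+sqrt(d))/2]), so disc(K) = d = 389

389


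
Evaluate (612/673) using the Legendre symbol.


p = 673 is prime, so compute (612/673) with the reciprocity algorithm (Jacobi-symbol steps: pull out 2s via (2/n), flip via reciprocity, reduce):
  pull out 2: (2/673) = +1  (since 673 mod 8 = 1)
  pull out 2: (2/673) = +1  (since 673 mod 8 = 1)
  reciprocity: (153/673) -> +(673/153)
  reduce: (61/153)
  reciprocity: (61/153) -> +(153/61)
  reduce: (31/61)
  reciprocity: (31/61) -> +(61/31)
  reduce: (30/31)
  pull out 2: (2/31) = +1  (since 31 mod 8 = 7)
  reciprocity: (15/31) -> -(31/15)
  reduce: (1/15)
  (1/15) = 1
Product of signs = -1
(612/673) = -1

-1


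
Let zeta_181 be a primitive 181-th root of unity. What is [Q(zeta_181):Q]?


The degree equals Euler's totient phi(181).
181 = 181
phi(181) = 180

180


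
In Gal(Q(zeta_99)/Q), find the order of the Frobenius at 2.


The Frobenius at p in Gal(Q(zeta_n)/Q) = (Z/nZ)* is the class of p, so its order is ord_99(2), the smallest k >= 1 with 2^k = 1 mod 99.
n = 99 = 3^2 * 11, phi(99) = 60; the order divides phi(n).
Divisors of 60: 1, 2, 3, 4, 5, 6, 10, 12, 15, 20, 30, 60
Repeated squaring mod 99: 2^1 = 2, 2^2 = 4, 2^4 = 16, 2^8 = 58, 2^16 = 97, 2^32 = 4
Test divisors in increasing order:
  k=1: 2^1 = 2 mod 99
  k=2: 2^2 = 4 mod 99
  k=3: 2^3 = 4 * 2 = 8 mod 99
  k=4: 2^4 = 16 mod 99
  k=5: 2^5 = 16 * 2 = 32 mod 99
  k=6: 2^6 = 16 * 4 = 64 mod 99
  k=10: 2^10 = 58 * 4 = 34 mod 99
  k=12: 2^12 = 58 * 16 = 37 mod 99
  k=15: 2^15 = 58 * 16 * 4 * 2 = 98 mod 99
  k=20: 2^20 = 97 * 16 = 67 mod 99
  k=30: 2^30 = 97 * 58 * 16 * 4 = 1 mod 99  <- first divisor giving 1
Order = 30

30


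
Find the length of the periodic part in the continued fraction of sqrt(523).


Run the CF algorithm for sqrt(523).
a_0 = floor(sqrt(523)) = 22; set m_0=0, q_0=1.
Recurrence: m' = q*a - m,  q' = (d - m'^2)/q,  a' = floor((a_0 + m')/q').
  step 1: m=22, q=39, a=1
  step 2: m=17, q=6, a=6
  step 3: m=19, q=27, a=1
  step 4: m=8, q=17, a=1
  step 5: m=9, q=26, a=1
  step 6: m=17, q=9, a=4
  step 7: m=19, q=18, a=2
  step 8: m=17, q=13, a=3
  step 9: m=22, q=3, a=14
  step 10: m=20, q=41, a=1
  step 11: m=21, q=2, a=21
  step 12: m=21, q=41, a=1
  step 13: m=20, q=3, a=14
  step 14: m=22, q=13, a=3
  step 15: m=17, q=18, a=2
  step 16: m=19, q=9, a=4
  step 17: m=17, q=26, a=1
  step 18: m=9, q=17, a=1
  step 19: m=8, q=27, a=1
  step 20: m=19, q=6, a=6
  step 21: m=17, q=39, a=1
  step 22: m=22, q=1, a=44
a_22 = 2*a_0 = 44, so the period closes here.
sqrt(523) = [22; 1, 6, 1, 1, 1, 4, 2, 3, 14, 1, 21, 1, 14, 3, 2, 4, 1, 1, 1, 6, 1, 44]
Period length = 22

22


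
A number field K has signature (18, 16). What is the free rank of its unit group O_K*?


By Dirichlet's unit theorem:
rank = r1 + r2 - 1
= 18 + 16 - 1
= 33

33


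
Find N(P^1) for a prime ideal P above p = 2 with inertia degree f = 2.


N(P^a) = p^(a*f)
= 2^(1*2)
= 2^2
= 4

4


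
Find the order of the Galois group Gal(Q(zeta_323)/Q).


|Gal(Q(zeta_323)/Q)| = phi(323)
= 288

288


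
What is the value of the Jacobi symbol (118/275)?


Compute (118/275) via quadratic reciprocity:
  pull out 2: (2/275) = -1  (since 275 mod 8 = 3)
  reciprocity: (59/275) -> -(275/59)
  reduce: (39/59)
  reciprocity: (39/59) -> -(59/39)
  reduce: (20/39)
  pull out 2: (2/39) = +1  (since 39 mod 8 = 7)
  pull out 2: (2/39) = +1  (since 39 mod 8 = 7)
  reciprocity: (5/39) -> +(39/5)
  reduce: (4/5)
  pull out 2: (2/5) = -1  (since 5 mod 8 = 5)
  pull out 2: (2/5) = -1  (since 5 mod 8 = 5)
  (1/5) = 1
Product of signs = -1

-1


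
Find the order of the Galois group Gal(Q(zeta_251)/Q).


|Gal(Q(zeta_251)/Q)| = phi(251)
= 250

250


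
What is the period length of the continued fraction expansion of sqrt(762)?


Run the CF algorithm for sqrt(762).
a_0 = floor(sqrt(762)) = 27; set m_0=0, q_0=1.
Recurrence: m' = q*a - m,  q' = (d - m'^2)/q,  a' = floor((a_0 + m')/q').
  step 1: m=27, q=33, a=1
  step 2: m=6, q=22, a=1
  step 3: m=16, q=23, a=1
  step 4: m=7, q=31, a=1
  step 5: m=24, q=6, a=8
  step 6: m=24, q=31, a=1
  step 7: m=7, q=23, a=1
  step 8: m=16, q=22, a=1
  step 9: m=6, q=33, a=1
  step 10: m=27, q=1, a=54
a_10 = 2*a_0 = 54, so the period closes here.
sqrt(762) = [27; 1, 1, 1, 1, 8, 1, 1, 1, 1, 54]
Period length = 10

10


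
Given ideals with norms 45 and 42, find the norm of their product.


N(IJ) = N(I) * N(J)
= 45 * 42
= 1890

1890


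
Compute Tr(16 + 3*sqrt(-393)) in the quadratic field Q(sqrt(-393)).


Tr(a + b*sqrt(d)) = (a + b*sqrt(d)) + (a - b*sqrt(d)) = 2a
= 2 * (16)
= 32

32


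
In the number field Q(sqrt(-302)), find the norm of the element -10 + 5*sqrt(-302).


N(a + b*sqrt(d)) = a^2 - d*b^2
= (-10)^2 - (-302)*(5)^2
= 100 + 7550
= 7650

7650


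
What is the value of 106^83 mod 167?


p = 167 is prime and the exponent is (p-1)/2 = 83, so by Euler's criterion 106^83 = (106/167) = +1 or -1 mod 167.
Compute by square-and-multiply:
  83 = 64 + 16 + 2 + 1 (binary 1010011)
  Repeated squaring mod 167: 106^1 = 106, 106^2 = 47, 106^4 = 38, 106^8 = 108, 106^16 = 141, 106^32 = 8, 106^64 = 64
  106^83 = 106^64 * 106^16 * 106^2 * 106^1 = 64 * 141 * 47 * 106 mod 167
    64 * 141 = 9024 = 6 mod 167
    6 * 47 = 282 = 115 mod 167
    115 * 106 = 12190 = 166 mod 167
  106^83 = 166 mod 167
Result 166 = p - 1 = -1 mod 167: 106 is a quadratic non-residue mod 167. As a residue in [0, p-1] the value is 166.
106^83 mod 167 = 166

166


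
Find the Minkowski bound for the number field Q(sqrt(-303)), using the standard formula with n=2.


d = -303, d mod 4 = 1, so disc(K) = d = -303; |disc(K)| = 303
Imaginary quadratic field, so n = 2, s = r2 = 1, r1 = 0
M = (n!/n^n) * (4/pi)^s * sqrt(|disc(K)|) = (2!/2^2) * (4/pi)^1 * sqrt(303)
= 0.5 * 1.273240 * 17.406895
= 11.0816

11.0816


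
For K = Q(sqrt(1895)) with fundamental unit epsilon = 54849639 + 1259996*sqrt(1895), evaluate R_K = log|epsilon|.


epsilon = 54849639 + 1259996*sqrt(1895)
= 1.0970e+08
R = ln(1.0970e+08)
= 18.5133

18.5133


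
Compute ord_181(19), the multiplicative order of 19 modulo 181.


We want ord_181(19), the smallest k >= 1 with 19^k = 1 mod 181.
n = 181 = 181, phi(181) = 180; the order divides phi(n).
Divisors of 180: 1, 2, 3, 4, 5, 6, 9, 10, 12, 15, 18, 20, 30, 36, 45, 60, 90, 180
Repeated squaring mod 181: 19^1 = 19, 19^2 = 180, 19^4 = 1, 19^8 = 1, 19^16 = 1, 19^32 = 1, 19^64 = 1, 19^128 = 1
Test divisors in increasing order:
  k=1: 19^1 = 19 mod 181
  k=2: 19^2 = 180 mod 181
  k=3: 19^3 = 180 * 19 = 162 mod 181
  k=4: 19^4 = 1 mod 181  <- first divisor giving 1
Order = 4

4


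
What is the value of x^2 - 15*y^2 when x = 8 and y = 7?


x^2 - d*y^2
= 8^2 - 15*7^2
= 64 - 735
= -671

-671


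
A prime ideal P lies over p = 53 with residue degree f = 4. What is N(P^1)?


N(P^a) = p^(a*f)
= 53^(1*4)
= 53^4
= 7890481

7890481


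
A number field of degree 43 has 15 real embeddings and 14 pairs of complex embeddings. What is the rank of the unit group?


By Dirichlet's unit theorem:
rank = r1 + r2 - 1
= 15 + 14 - 1
= 28

28


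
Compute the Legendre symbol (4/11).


p = 11 is prime, so compute (4/11) with the reciprocity algorithm (Jacobi-symbol steps: pull out 2s via (2/n), flip via reciprocity, reduce):
  pull out 2: (2/11) = -1  (since 11 mod 8 = 3)
  pull out 2: (2/11) = -1  (since 11 mod 8 = 3)
  (1/11) = 1
Product of signs = 1
(4/11) = 1

1


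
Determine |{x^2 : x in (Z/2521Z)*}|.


For prime p, the number of non-zero quadratic residues is (p-1)/2.
= (2521-1)/2
= 1260

1260


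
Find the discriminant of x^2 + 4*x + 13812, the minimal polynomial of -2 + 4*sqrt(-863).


The element -2 + 4*sqrt(-863) has minimal polynomial:
x^2 + 4*x + 13812
Discriminant = (4)^2 - 4*(13812)
= 16 - 55248
= -55232

-55232


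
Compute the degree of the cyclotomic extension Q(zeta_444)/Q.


The degree equals Euler's totient phi(444).
444 = 2^2 * 3 * 37
phi(444) = 144

144


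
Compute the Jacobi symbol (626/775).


Compute (626/775) via quadratic reciprocity:
  pull out 2: (2/775) = +1  (since 775 mod 8 = 7)
  reciprocity: (313/775) -> +(775/313)
  reduce: (149/313)
  reciprocity: (149/313) -> +(313/149)
  reduce: (15/149)
  reciprocity: (15/149) -> +(149/15)
  reduce: (14/15)
  pull out 2: (2/15) = +1  (since 15 mod 8 = 7)
  reciprocity: (7/15) -> -(15/7)
  reduce: (1/7)
  (1/7) = 1
Product of signs = -1

-1


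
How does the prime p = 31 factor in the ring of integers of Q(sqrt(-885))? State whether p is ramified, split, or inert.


K = Q(sqrt(-885)). Since d mod 4 = 3, disc(K) = -3540.
Check p | disc: -3540 mod 31 = 25.
p does not divide disc. Compute Legendre symbol (d/p):
14^((31-1)/2) mod 31 = 1
(d/p) = 1, so p splits: (p) = P*P' with e=1, f=1, g=2.
Therefore p is split.

split


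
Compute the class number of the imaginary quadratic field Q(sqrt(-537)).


K = Q(sqrt(-537)). d mod 4 = 3, so D = disc(K) = 4d = -2148
h(K) equals the number of primitive reduced positive-definite forms (a, b, c) = a*x^2 + b*x*y + c*y^2 with b^2 - 4ac = D,
where reduced means |b| <= a <= c, with b >= 0 whenever |b| = a or a = c, and primitive means gcd(a, b, c) = 1.
Reduced forces 3a^2 <= |D| = 2148, so 1 <= a <= 26; b must have the parity of D, and c = (b^2 - D)/(4a) must be an integer >= a.
Enumerate a = 1..26, b in [-a, a]:
  a=1: (1, 0, 537)  [1]
  a=2: (2, 2, 269)  [1]
  a=3: (3, 0, 179)  [1]
  a=4..5: none
  a=6: (6, 6, 91)  [1]
  a=7: (7, -6, 78), (7, 6, 78)  [2]
  a=8..12: none
  a=13: (13, -6, 42), (13, 6, 42)  [2]
  a=14: (14, -6, 39), (14, 6, 39)  [2]
  a=15..20: none
  a=21: (21, -6, 26), (21, 6, 26)  [2]
  a=22..26: none
Total reduced forms: 1 + 1 + 1 + 1 + 2 + 2 + 2 + 2 = 12
h = 12

12


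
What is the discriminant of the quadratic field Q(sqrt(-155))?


For K = Q(sqrt(d)) with d squarefree: disc(K) = d if d = 1 mod 4, and disc(K) = 4d if d = 2 or 3 mod 4.
Here d = -155, and d mod 4 = 1.
d = 1 mod 4 (O_K = Z[(1+sqrt(d))/2]), so disc(K) = d = -155

-155


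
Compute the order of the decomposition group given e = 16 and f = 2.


|D_P| = e * f
= 16 * 2
= 32

32


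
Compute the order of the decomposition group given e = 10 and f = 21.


|D_P| = e * f
= 10 * 21
= 210

210


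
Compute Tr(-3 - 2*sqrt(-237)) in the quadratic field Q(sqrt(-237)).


Tr(a + b*sqrt(d)) = (a + b*sqrt(d)) + (a - b*sqrt(d)) = 2a
= 2 * (-3)
= -6

-6


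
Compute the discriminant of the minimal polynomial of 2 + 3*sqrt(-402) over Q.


The element 2 + 3*sqrt(-402) has minimal polynomial:
x^2 - 4*x + 3622
Discriminant = (-4)^2 - 4*(3622)
= 16 - 14488
= -14472

-14472


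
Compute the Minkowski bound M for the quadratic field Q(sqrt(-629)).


d = -629, d mod 4 = 3, so disc(K) = 4d = -2516; |disc(K)| = 2516
Imaginary quadratic field, so n = 2, s = r2 = 1, r1 = 0
M = (n!/n^n) * (4/pi)^s * sqrt(|disc(K)|) = (2!/2^2) * (4/pi)^1 * sqrt(2516)
= 0.5 * 1.273240 * 50.159745
= 31.9327

31.9327


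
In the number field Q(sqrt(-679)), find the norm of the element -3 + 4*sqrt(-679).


N(a + b*sqrt(d)) = a^2 - d*b^2
= (-3)^2 - (-679)*(4)^2
= 9 + 10864
= 10873

10873


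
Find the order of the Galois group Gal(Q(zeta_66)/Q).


|Gal(Q(zeta_66)/Q)| = phi(66)
= 20

20


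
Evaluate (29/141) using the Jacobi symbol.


Compute (29/141) via quadratic reciprocity:
  reciprocity: (29/141) -> +(141/29)
  reduce: (25/29)
  reciprocity: (25/29) -> +(29/25)
  reduce: (4/25)
  pull out 2: (2/25) = +1  (since 25 mod 8 = 1)
  pull out 2: (2/25) = +1  (since 25 mod 8 = 1)
  (1/25) = 1
Product of signs = 1

1


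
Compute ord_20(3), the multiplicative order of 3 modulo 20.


We want ord_20(3), the smallest k >= 1 with 3^k = 1 mod 20.
n = 20 = 2^2 * 5, phi(20) = 8; the order divides phi(n).
Divisors of 8: 1, 2, 4, 8
Repeated squaring mod 20: 3^1 = 3, 3^2 = 9, 3^4 = 1, 3^8 = 1
Test divisors in increasing order:
  k=1: 3^1 = 3 mod 20
  k=2: 3^2 = 9 mod 20
  k=4: 3^4 = 1 mod 20  <- first divisor giving 1
Order = 4

4


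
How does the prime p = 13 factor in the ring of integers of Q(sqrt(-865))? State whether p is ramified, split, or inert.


K = Q(sqrt(-865)). Since d mod 4 = 3, disc(K) = -3460.
Check p | disc: -3460 mod 13 = 11.
p does not divide disc. Compute Legendre symbol (d/p):
6^((13-1)/2) mod 13 = -1
(d/p) = -1, so p is inert: (p) stays prime with e=1, f=2, g=1.
Therefore p is inert.

inert


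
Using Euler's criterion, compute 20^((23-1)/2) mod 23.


p = 23 is prime and the exponent is (p-1)/2 = 11, so by Euler's criterion 20^11 = (20/23) = +1 or -1 mod 23.
Compute by square-and-multiply:
  11 = 8 + 2 + 1 (binary 1011)
  Repeated squaring mod 23: 20^1 = 20, 20^2 = 9, 20^4 = 12, 20^8 = 6
  20^11 = 20^8 * 20^2 * 20^1 = 6 * 9 * 20 mod 23
    6 * 9 = 54 = 8 mod 23
    8 * 20 = 160 = 22 mod 23
  20^11 = 22 mod 23
Result 22 = p - 1 = -1 mod 23: 20 is a quadratic non-residue mod 23. As a residue in [0, p-1] the value is 22.
20^11 mod 23 = 22

22


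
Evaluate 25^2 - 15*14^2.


x^2 - d*y^2
= 25^2 - 15*14^2
= 625 - 2940
= -2315

-2315


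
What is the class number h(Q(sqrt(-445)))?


K = Q(sqrt(-445)). d mod 4 = 3, so D = disc(K) = 4d = -1780
h(K) equals the number of primitive reduced positive-definite forms (a, b, c) = a*x^2 + b*x*y + c*y^2 with b^2 - 4ac = D,
where reduced means |b| <= a <= c, with b >= 0 whenever |b| = a or a = c, and primitive means gcd(a, b, c) = 1.
Reduced forces 3a^2 <= |D| = 1780, so 1 <= a <= 24; b must have the parity of D, and c = (b^2 - D)/(4a) must be an integer >= a.
Enumerate a = 1..24, b in [-a, a]:
  a=1: (1, 0, 445)  [1]
  a=2: (2, 2, 223)  [1]
  a=3..4: none
  a=5: (5, 0, 89)  [1]
  a=6..9: none
  a=10: (10, 10, 47)  [1]
  a=11..12: none
  a=13: (13, -12, 37), (13, 12, 37)  [2]
  a=14..18: none
  a=19: (19, -14, 26), (19, 14, 26)  [2]
  a=20..24: none
Total reduced forms: 1 + 1 + 1 + 1 + 2 + 2 = 8
h = 8

8


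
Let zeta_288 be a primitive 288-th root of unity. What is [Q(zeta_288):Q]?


The degree equals Euler's totient phi(288).
288 = 2^5 * 3^2
phi(288) = 96

96


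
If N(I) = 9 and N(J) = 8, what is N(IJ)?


N(IJ) = N(I) * N(J)
= 9 * 8
= 72

72


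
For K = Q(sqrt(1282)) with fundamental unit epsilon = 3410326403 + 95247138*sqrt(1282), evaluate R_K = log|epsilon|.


epsilon = 3410326403 + 95247138*sqrt(1282)
= 6.8207e+09
R = ln(6.8207e+09)
= 22.6432

22.6432


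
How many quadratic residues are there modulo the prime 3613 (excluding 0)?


For prime p, the number of non-zero quadratic residues is (p-1)/2.
= (3613-1)/2
= 1806

1806


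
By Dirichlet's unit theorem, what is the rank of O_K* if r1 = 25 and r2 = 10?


By Dirichlet's unit theorem:
rank = r1 + r2 - 1
= 25 + 10 - 1
= 34

34


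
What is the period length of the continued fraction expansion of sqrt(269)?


Run the CF algorithm for sqrt(269).
a_0 = floor(sqrt(269)) = 16; set m_0=0, q_0=1.
Recurrence: m' = q*a - m,  q' = (d - m'^2)/q,  a' = floor((a_0 + m')/q').
  step 1: m=16, q=13, a=2
  step 2: m=10, q=13, a=2
  step 3: m=16, q=1, a=32
a_3 = 2*a_0 = 32, so the period closes here.
sqrt(269) = [16; 2, 2, 32]
Period length = 3

3


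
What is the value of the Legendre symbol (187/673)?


p = 673 is prime, so compute (187/673) with the reciprocity algorithm (Jacobi-symbol steps: pull out 2s via (2/n), flip via reciprocity, reduce):
  reciprocity: (187/673) -> +(673/187)
  reduce: (112/187)
  pull out 2: (2/187) = -1  (since 187 mod 8 = 3)
  pull out 2: (2/187) = -1  (since 187 mod 8 = 3)
  pull out 2: (2/187) = -1  (since 187 mod 8 = 3)
  pull out 2: (2/187) = -1  (since 187 mod 8 = 3)
  reciprocity: (7/187) -> -(187/7)
  reduce: (5/7)
  reciprocity: (5/7) -> +(7/5)
  reduce: (2/5)
  pull out 2: (2/5) = -1  (since 5 mod 8 = 5)
  (1/5) = 1
Product of signs = 1
(187/673) = 1

1


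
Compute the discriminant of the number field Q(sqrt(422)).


For K = Q(sqrt(d)) with d squarefree: disc(K) = d if d = 1 mod 4, and disc(K) = 4d if d = 2 or 3 mod 4.
Here d = 422, and d mod 4 = 2.
d = 2 mod 4, not 1 (O_K = Z[sqrt(d)]), so disc(K) = 4d = 4 * (422) = 1688

1688


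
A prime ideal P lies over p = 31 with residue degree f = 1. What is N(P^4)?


N(P^a) = p^(a*f)
= 31^(4*1)
= 31^4
= 923521

923521


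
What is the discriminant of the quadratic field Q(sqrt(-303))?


For K = Q(sqrt(d)) with d squarefree: disc(K) = d if d = 1 mod 4, and disc(K) = 4d if d = 2 or 3 mod 4.
Here d = -303, and d mod 4 = 1.
d = 1 mod 4 (O_K = Z[(1+sqrt(d))/2]), so disc(K) = d = -303

-303


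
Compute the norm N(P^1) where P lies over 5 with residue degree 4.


N(P^a) = p^(a*f)
= 5^(1*4)
= 5^4
= 625

625


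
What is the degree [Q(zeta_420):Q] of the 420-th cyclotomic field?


The degree equals Euler's totient phi(420).
420 = 2^2 * 3 * 5 * 7
phi(420) = 96

96


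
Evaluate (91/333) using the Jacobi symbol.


Compute (91/333) via quadratic reciprocity:
  reciprocity: (91/333) -> +(333/91)
  reduce: (60/91)
  pull out 2: (2/91) = -1  (since 91 mod 8 = 3)
  pull out 2: (2/91) = -1  (since 91 mod 8 = 3)
  reciprocity: (15/91) -> -(91/15)
  reduce: (1/15)
  (1/15) = 1
Product of signs = -1

-1


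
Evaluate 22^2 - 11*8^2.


x^2 - d*y^2
= 22^2 - 11*8^2
= 484 - 704
= -220

-220


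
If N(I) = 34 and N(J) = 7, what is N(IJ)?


N(IJ) = N(I) * N(J)
= 34 * 7
= 238

238


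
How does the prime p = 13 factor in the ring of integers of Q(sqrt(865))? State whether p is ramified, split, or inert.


K = Q(sqrt(865)). Since d mod 4 = 1, disc(K) = 865.
Check p | disc: 865 mod 13 = 7.
p does not divide disc. Compute Legendre symbol (d/p):
7^((13-1)/2) mod 13 = -1
(d/p) = -1, so p is inert: (p) stays prime with e=1, f=2, g=1.
Therefore p is inert.

inert


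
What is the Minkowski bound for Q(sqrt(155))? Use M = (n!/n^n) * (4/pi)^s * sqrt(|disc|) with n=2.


d = 155, d mod 4 = 3, so disc(K) = 4d = 620; |disc(K)| = 620
Real quadratic field, so n = 2, s = r2 = 0, r1 = 2
M = (n!/n^n) * (4/pi)^s * sqrt(|disc(K)|) = (2!/2^2) * (4/pi)^0 * sqrt(620)
= 0.5 * 1.000000 * 24.899799
= 12.4499

12.4499


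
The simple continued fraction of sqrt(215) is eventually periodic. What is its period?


Run the CF algorithm for sqrt(215).
a_0 = floor(sqrt(215)) = 14; set m_0=0, q_0=1.
Recurrence: m' = q*a - m,  q' = (d - m'^2)/q,  a' = floor((a_0 + m')/q').
  step 1: m=14, q=19, a=1
  step 2: m=5, q=10, a=1
  step 3: m=5, q=19, a=1
  step 4: m=14, q=1, a=28
a_4 = 2*a_0 = 28, so the period closes here.
sqrt(215) = [14; 1, 1, 1, 28]
Period length = 4

4


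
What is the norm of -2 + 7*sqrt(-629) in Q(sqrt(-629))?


N(a + b*sqrt(d)) = a^2 - d*b^2
= (-2)^2 - (-629)*(7)^2
= 4 + 30821
= 30825

30825


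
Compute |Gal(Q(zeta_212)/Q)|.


|Gal(Q(zeta_212)/Q)| = phi(212)
= 104

104


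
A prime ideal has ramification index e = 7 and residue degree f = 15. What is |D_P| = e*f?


|D_P| = e * f
= 7 * 15
= 105

105


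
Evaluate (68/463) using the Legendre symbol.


p = 463 is prime, so compute (68/463) with the reciprocity algorithm (Jacobi-symbol steps: pull out 2s via (2/n), flip via reciprocity, reduce):
  pull out 2: (2/463) = +1  (since 463 mod 8 = 7)
  pull out 2: (2/463) = +1  (since 463 mod 8 = 7)
  reciprocity: (17/463) -> +(463/17)
  reduce: (4/17)
  pull out 2: (2/17) = +1  (since 17 mod 8 = 1)
  pull out 2: (2/17) = +1  (since 17 mod 8 = 1)
  (1/17) = 1
Product of signs = 1
(68/463) = 1

1


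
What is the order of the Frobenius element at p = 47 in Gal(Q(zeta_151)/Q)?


The Frobenius at p in Gal(Q(zeta_n)/Q) = (Z/nZ)* is the class of p, so its order is ord_151(47), the smallest k >= 1 with 47^k = 1 mod 151.
n = 151 = 151, phi(151) = 150; the order divides phi(n).
Divisors of 150: 1, 2, 3, 5, 6, 10, 15, 25, 30, 50, 75, 150
Repeated squaring mod 151: 47^1 = 47, 47^2 = 95, 47^4 = 116, 47^8 = 17, 47^16 = 138, 47^32 = 18, 47^64 = 22, 47^128 = 31
Test divisors in increasing order:
  k=1: 47^1 = 47 mod 151
  k=2: 47^2 = 95 mod 151
  k=3: 47^3 = 95 * 47 = 86 mod 151
  k=5: 47^5 = 116 * 47 = 16 mod 151
  k=6: 47^6 = 116 * 95 = 148 mod 151
  k=10: 47^10 = 17 * 95 = 105 mod 151
  k=15: 47^15 = 17 * 116 * 95 * 47 = 19 mod 151
  k=25: 47^25 = 138 * 17 * 47 = 32 mod 151
  k=30: 47^30 = 138 * 17 * 116 * 95 = 59 mod 151
  k=50: 47^50 = 18 * 138 * 95 = 118 mod 151
  k=75: 47^75 = 22 * 17 * 95 * 47 = 1 mod 151  <- first divisor giving 1
Order = 75

75


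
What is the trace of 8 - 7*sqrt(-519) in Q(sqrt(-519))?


Tr(a + b*sqrt(d)) = (a + b*sqrt(d)) + (a - b*sqrt(d)) = 2a
= 2 * (8)
= 16

16


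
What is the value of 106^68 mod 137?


p = 137 is prime and the exponent is (p-1)/2 = 68, so by Euler's criterion 106^68 = (106/137) = +1 or -1 mod 137.
Compute by square-and-multiply:
  68 = 64 + 4 (binary 1000100)
  Repeated squaring mod 137: 106^1 = 106, 106^2 = 2, 106^4 = 4, 106^8 = 16, 106^16 = 119, 106^32 = 50, 106^64 = 34
  106^68 = 106^64 * 106^4 = 34 * 4 mod 137
    34 * 4 = 136 = 136 mod 137
  106^68 = 136 mod 137
Result 136 = p - 1 = -1 mod 137: 106 is a quadratic non-residue mod 137. As a residue in [0, p-1] the value is 136.
106^68 mod 137 = 136

136


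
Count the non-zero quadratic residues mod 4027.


For prime p, the number of non-zero quadratic residues is (p-1)/2.
= (4027-1)/2
= 2013

2013


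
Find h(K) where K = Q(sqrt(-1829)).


K = Q(sqrt(-1829)). d mod 4 = 3, so D = disc(K) = 4d = -7316
h(K) equals the number of primitive reduced positive-definite forms (a, b, c) = a*x^2 + b*x*y + c*y^2 with b^2 - 4ac = D,
where reduced means |b| <= a <= c, with b >= 0 whenever |b| = a or a = c, and primitive means gcd(a, b, c) = 1.
Reduced forces 3a^2 <= |D| = 7316, so 1 <= a <= 49; b must have the parity of D, and c = (b^2 - D)/(4a) must be an integer >= a.
Enumerate a = 1..49, b in [-a, a]:
  a=1: (1, 0, 1829)  [1]
  a=2: (2, 2, 915)  [1]
  a=3: (3, -2, 610), (3, 2, 610)  [2]
  a=4: none
  a=5: (5, -2, 366), (5, 2, 366)  [2]
  a=6: (6, -2, 305), (6, 2, 305)  [2]
  a=7..8: none
  a=9: (9, -8, 205), (9, 8, 205)  [2]
  a=10: (10, -2, 183), (10, 2, 183)  [2]
  a=11..12: none
  a=13: (13, -4, 141), (13, 4, 141)  [2]
  a=14: none
  a=15: (15, -8, 123), (15, -2, 122), (15, 2, 122), (15, 8, 123)  [4]
  a=16..17: none
  a=18: (18, -10, 103), (18, 10, 103)  [2]
  a=19..24: none
  a=25: (25, -22, 78), (25, 22, 78)  [2]
  a=26: (26, -22, 75), (26, 22, 75)  [2]
  a=27: (27, -26, 74), (27, 26, 74)  [2]
  a=28..29: none
  a=30: (30, -22, 65), (30, -2, 61), (30, 2, 61), (30, 22, 65)  [4]
  a=31: (31, 0, 59)  [1]
  a=32..36: none
  a=37: (37, -26, 54), (37, 26, 54)  [2]
  a=38: none
  a=39: (39, -22, 50), (39, -4, 47), (39, 4, 47), (39, 22, 50)  [4]
  a=40: none
  a=41: (41, -8, 45), (41, 8, 45)  [2]
  a=42..44: none
  a=45: (45, 28, 45)  [1]
  a=46..49: none
Total reduced forms: 1 + 1 + 2 + 2 + 2 + 2 + 2 + 2 + 4 + 2 + 2 + 2 + 2 + 4 + 1 + 2 + 4 + 2 + 1 = 40
h = 40

40
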